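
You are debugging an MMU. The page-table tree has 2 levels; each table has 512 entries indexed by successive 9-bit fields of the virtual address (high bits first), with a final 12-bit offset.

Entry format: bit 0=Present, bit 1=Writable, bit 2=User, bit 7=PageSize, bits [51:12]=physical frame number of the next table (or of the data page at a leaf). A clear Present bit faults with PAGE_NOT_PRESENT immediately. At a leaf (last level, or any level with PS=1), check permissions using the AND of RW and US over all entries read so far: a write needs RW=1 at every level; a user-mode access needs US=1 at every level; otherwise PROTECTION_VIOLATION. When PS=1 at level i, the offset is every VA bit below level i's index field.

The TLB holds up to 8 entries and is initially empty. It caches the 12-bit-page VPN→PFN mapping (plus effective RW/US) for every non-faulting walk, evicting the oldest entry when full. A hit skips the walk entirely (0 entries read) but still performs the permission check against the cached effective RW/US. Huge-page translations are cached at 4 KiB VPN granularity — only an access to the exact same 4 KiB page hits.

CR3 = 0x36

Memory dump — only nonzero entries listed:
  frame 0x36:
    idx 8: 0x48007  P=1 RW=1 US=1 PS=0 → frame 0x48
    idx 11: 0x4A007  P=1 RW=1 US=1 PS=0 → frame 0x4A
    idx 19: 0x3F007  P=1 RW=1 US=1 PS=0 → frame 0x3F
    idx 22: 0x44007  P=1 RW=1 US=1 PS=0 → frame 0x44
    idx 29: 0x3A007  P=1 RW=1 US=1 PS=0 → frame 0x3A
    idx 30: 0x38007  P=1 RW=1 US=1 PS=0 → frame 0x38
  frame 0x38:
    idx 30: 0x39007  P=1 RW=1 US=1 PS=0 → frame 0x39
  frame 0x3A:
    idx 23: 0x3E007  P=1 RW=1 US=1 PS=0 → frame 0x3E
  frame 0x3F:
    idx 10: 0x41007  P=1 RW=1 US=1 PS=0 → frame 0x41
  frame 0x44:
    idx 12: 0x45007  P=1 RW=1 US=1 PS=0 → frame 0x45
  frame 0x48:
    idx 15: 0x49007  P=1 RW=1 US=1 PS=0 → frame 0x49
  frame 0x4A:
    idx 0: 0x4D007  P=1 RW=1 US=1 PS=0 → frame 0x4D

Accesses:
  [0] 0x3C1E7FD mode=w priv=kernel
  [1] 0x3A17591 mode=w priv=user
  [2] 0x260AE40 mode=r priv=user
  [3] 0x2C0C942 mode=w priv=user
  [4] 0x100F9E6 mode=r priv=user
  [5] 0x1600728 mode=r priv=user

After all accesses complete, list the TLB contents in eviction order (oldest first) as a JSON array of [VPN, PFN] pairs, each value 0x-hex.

Trace:
#0 VA=0x3C1E7FD (w,kernel):
  L0 @0x36[30] → 0x38007  P=1,RW=1,US=1,PS=0
  L1 @0x38[30] → 0x39007  P=1,RW=1,US=1,PS=0
  → PA=0x397FD  (2 entries read)
#1 VA=0x3A17591 (w,user):
  L0 @0x36[29] → 0x3A007  P=1,RW=1,US=1,PS=0
  L1 @0x3A[23] → 0x3E007  P=1,RW=1,US=1,PS=0
  → PA=0x3E591  (2 entries read)
#2 VA=0x260AE40 (r,user):
  L0 @0x36[19] → 0x3F007  P=1,RW=1,US=1,PS=0
  L1 @0x3F[10] → 0x41007  P=1,RW=1,US=1,PS=0
  → PA=0x41E40  (2 entries read)
#3 VA=0x2C0C942 (w,user):
  L0 @0x36[22] → 0x44007  P=1,RW=1,US=1,PS=0
  L1 @0x44[12] → 0x45007  P=1,RW=1,US=1,PS=0
  → PA=0x45942  (2 entries read)
#4 VA=0x100F9E6 (r,user):
  L0 @0x36[8] → 0x48007  P=1,RW=1,US=1,PS=0
  L1 @0x48[15] → 0x49007  P=1,RW=1,US=1,PS=0
  → PA=0x499E6  (2 entries read)
#5 VA=0x1600728 (r,user):
  L0 @0x36[11] → 0x4A007  P=1,RW=1,US=1,PS=0
  L1 @0x4A[0] → 0x4D007  P=1,RW=1,US=1,PS=0
  → PA=0x4D728  (2 entries read)

TLB: [["0x3C1E", "0x39"], ["0x3A17", "0x3E"], ["0x260A", "0x41"], ["0x2C0C", "0x45"], ["0x100F", "0x49"], ["0x1600", "0x4D"]]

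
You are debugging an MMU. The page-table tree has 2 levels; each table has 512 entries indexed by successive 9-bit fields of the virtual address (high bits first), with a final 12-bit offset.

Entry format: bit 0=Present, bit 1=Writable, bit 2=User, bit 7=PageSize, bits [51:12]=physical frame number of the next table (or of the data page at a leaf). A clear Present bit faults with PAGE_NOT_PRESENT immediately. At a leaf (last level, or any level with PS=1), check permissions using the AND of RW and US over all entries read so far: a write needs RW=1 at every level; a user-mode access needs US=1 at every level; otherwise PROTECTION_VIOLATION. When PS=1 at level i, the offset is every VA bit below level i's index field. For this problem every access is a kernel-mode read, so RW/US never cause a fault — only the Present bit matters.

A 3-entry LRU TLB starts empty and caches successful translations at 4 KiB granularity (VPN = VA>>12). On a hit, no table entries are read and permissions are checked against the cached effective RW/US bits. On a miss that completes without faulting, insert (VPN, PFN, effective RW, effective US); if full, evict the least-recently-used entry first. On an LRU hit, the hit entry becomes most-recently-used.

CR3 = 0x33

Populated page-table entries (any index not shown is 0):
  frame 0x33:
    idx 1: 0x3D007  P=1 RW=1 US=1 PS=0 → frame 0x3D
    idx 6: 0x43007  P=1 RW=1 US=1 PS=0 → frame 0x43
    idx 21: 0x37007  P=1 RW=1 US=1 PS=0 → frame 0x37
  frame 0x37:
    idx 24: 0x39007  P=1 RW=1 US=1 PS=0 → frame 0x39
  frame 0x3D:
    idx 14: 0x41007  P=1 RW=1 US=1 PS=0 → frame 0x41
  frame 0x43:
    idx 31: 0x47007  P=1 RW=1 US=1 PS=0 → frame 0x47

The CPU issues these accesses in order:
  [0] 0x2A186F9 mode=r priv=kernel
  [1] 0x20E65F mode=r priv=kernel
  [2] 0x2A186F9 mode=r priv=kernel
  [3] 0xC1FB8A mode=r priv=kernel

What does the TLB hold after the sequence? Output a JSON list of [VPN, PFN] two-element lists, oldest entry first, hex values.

Trace:
#0 VA=0x2A186F9 (r,kernel):
  [0] read 0x33 idx=21: raw=0x37007 flags P=1 W=1 U=1 S=0
  [1] read 0x37 idx=24: raw=0x39007 flags P=1 W=1 U=1 S=0
  ⇒ phys 0x396F9  [2 reads]
#1 VA=0x20E65F (r,kernel):
  [0] read 0x33 idx=1: raw=0x3D007 flags P=1 W=1 U=1 S=0
  [1] read 0x3D idx=14: raw=0x41007 flags P=1 W=1 U=1 S=0
  ⇒ phys 0x4165F  [2 reads]
#2 VA=0x2A186F9 (r,kernel):
  TLB hit vpn=0x2A18 → PA=0x396F9
#3 VA=0xC1FB8A (r,kernel):
  [0] read 0x33 idx=6: raw=0x43007 flags P=1 W=1 U=1 S=0
  [1] read 0x43 idx=31: raw=0x47007 flags P=1 W=1 U=1 S=0
  ⇒ phys 0x47B8A  [2 reads]

TLB: [["0x20E", "0x41"], ["0x2A18", "0x39"], ["0xC1F", "0x47"]]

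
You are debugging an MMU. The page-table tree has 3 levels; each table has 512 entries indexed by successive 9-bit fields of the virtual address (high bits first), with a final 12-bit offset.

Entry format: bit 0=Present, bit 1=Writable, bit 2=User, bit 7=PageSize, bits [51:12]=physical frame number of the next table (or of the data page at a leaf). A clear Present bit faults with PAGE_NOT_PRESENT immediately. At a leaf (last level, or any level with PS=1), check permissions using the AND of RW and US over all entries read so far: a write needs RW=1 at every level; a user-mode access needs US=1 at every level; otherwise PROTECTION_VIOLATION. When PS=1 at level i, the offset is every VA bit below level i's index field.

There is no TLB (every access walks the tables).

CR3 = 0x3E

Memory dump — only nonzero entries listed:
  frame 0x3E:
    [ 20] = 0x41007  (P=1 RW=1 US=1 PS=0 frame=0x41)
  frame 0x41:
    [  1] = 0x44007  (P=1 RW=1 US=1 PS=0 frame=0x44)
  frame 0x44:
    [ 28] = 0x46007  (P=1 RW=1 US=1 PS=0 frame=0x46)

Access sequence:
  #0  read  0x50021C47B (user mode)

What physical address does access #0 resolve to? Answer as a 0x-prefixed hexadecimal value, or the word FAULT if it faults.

Per-access translation:
#0 VA=0x50021C47B (r,user):
  L0: frame=0x3E idx=20 entry=0x41007 [P=1 RW=1 US=1 PS=0]
  L1: frame=0x41 idx=1 entry=0x44007 [P=1 RW=1 US=1 PS=0]
  L2: frame=0x44 idx=28 entry=0x46007 [P=1 RW=1 US=1 PS=0]
  ✓ 0x4647B  — 3 lookups

Access #0 PA: 0x4647B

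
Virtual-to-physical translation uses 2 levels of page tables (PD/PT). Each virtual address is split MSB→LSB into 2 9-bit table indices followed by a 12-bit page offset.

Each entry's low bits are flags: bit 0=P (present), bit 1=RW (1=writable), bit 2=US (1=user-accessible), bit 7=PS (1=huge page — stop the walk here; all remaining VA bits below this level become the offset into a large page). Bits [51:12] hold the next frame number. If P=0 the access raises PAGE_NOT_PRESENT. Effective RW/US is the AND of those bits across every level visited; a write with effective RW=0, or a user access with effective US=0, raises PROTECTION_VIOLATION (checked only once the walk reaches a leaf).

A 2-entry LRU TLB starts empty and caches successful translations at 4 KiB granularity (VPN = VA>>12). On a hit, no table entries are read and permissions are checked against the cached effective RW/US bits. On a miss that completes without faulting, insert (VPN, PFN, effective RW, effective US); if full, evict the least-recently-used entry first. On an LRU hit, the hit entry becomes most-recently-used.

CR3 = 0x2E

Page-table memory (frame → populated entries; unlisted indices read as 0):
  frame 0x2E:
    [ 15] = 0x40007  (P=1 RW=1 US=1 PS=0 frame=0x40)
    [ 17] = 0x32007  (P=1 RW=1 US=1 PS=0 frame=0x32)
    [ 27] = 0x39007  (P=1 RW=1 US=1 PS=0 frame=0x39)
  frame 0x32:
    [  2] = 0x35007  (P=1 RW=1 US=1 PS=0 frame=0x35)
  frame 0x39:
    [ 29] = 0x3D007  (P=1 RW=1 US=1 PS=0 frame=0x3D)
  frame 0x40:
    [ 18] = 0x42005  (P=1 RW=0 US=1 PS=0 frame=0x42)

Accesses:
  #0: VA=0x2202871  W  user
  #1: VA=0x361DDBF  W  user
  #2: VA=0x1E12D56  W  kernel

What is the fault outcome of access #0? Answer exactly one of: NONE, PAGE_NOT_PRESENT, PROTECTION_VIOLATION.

Per-access translation:
#0 VA=0x2202871 (w,user):
  L0 @0x2E[17] → 0x32007  P=1,RW=1,US=1,PS=0
  L1 @0x32[2] → 0x35007  P=1,RW=1,US=1,PS=0
  → PA=0x35871  (2 entries read)
#1 VA=0x361DDBF (w,user):
  L0 @0x2E[27] → 0x39007  P=1,RW=1,US=1,PS=0
  L1 @0x39[29] → 0x3D007  P=1,RW=1,US=1,PS=0
  → PA=0x3DDBF  (2 entries read)
#2 VA=0x1E12D56 (w,kernel):
  L0 @0x2E[15] → 0x40007  P=1,RW=1,US=1,PS=0
  L1 @0x40[18] → 0x42005  P=1,RW=0,US=1,PS=0
  ⇒ fault: PROTECTION_VIOLATION  — 2 lookups

Access #0 fault: NONE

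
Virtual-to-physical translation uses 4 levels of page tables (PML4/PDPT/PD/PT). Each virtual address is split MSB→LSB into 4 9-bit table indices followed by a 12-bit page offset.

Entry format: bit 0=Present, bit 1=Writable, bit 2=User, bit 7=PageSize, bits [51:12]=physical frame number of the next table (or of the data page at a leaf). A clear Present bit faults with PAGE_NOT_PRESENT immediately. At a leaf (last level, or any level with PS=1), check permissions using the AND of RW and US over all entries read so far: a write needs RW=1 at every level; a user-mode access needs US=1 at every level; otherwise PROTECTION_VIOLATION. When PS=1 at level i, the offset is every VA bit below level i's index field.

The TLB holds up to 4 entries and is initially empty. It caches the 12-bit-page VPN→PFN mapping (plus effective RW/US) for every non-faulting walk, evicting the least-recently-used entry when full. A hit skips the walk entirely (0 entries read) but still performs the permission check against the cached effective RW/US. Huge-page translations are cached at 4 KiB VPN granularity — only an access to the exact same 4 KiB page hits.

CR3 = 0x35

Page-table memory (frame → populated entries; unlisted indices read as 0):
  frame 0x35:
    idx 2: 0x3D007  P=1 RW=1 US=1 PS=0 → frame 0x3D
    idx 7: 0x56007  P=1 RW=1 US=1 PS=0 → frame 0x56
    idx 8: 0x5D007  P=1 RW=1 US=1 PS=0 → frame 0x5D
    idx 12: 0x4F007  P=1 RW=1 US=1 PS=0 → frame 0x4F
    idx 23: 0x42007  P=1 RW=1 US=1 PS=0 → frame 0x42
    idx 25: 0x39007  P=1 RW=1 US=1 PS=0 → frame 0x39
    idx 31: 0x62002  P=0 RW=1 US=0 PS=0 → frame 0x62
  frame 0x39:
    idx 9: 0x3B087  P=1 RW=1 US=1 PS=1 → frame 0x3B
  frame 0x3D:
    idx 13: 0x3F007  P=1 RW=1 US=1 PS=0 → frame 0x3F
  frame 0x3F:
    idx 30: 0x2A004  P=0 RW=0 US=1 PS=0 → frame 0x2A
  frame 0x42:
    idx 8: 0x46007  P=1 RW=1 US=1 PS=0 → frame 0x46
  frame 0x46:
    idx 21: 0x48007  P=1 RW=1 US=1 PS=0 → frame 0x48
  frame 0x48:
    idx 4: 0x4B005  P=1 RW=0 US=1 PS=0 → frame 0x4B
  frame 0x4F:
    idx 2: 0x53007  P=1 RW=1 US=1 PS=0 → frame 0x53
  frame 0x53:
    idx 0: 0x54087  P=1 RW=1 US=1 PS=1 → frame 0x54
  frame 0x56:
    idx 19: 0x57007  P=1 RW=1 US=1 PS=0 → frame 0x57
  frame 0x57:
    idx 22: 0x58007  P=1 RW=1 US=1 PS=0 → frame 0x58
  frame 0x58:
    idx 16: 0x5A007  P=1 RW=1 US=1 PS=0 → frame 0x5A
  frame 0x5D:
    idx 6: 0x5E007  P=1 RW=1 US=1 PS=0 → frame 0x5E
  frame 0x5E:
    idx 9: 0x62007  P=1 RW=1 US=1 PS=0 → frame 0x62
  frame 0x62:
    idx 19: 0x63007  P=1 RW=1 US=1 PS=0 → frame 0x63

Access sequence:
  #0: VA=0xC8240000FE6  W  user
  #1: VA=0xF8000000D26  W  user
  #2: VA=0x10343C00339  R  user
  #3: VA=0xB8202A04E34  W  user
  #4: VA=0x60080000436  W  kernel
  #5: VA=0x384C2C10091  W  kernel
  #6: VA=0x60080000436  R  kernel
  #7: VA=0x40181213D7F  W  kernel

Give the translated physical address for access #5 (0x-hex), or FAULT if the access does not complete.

Walk each access:
#0 VA=0xC8240000FE6 (w,user):
  L0: frame=0x35 idx=25 entry=0x39007 [P=1 RW=1 US=1 PS=0]
  L1: frame=0x39 idx=9 entry=0x3B087 [P=1 RW=1 US=1 PS=1]
  → PA=0x3BFE6 (huge @L1)  (2 entries read)
#1 VA=0xF8000000D26 (w,user):
  L0: frame=0x35 idx=31 entry=0x62002 [P=0 RW=1 US=0 PS=0]
  ⇒ fault: PAGE_NOT_PRESENT  — 1 lookups
#2 VA=0x10343C00339 (r,user):
  L0: frame=0x35 idx=2 entry=0x3D007 [P=1 RW=1 US=1 PS=0]
  L1: frame=0x3D idx=13 entry=0x3F007 [P=1 RW=1 US=1 PS=0]
  L2: frame=0x3F idx=30 entry=0x2A004 [P=0 RW=0 US=1 PS=0]
  ⇒ fault: PAGE_NOT_PRESENT  — 3 lookups
#3 VA=0xB8202A04E34 (w,user):
  L0: frame=0x35 idx=23 entry=0x42007 [P=1 RW=1 US=1 PS=0]
  L1: frame=0x42 idx=8 entry=0x46007 [P=1 RW=1 US=1 PS=0]
  L2: frame=0x46 idx=21 entry=0x48007 [P=1 RW=1 US=1 PS=0]
  L3: frame=0x48 idx=4 entry=0x4B005 [P=1 RW=0 US=1 PS=0]
  ⇒ fault: PROTECTION_VIOLATION  — 4 lookups
#4 VA=0x60080000436 (w,kernel):
  L0: frame=0x35 idx=12 entry=0x4F007 [P=1 RW=1 US=1 PS=0]
  L1: frame=0x4F idx=2 entry=0x53007 [P=1 RW=1 US=1 PS=0]
  L2: frame=0x53 idx=0 entry=0x54087 [P=1 RW=1 US=1 PS=1]
  → PA=0x54436 (huge @L2)  (3 entries read)
#5 VA=0x384C2C10091 (w,kernel):
  L0: frame=0x35 idx=7 entry=0x56007 [P=1 RW=1 US=1 PS=0]
  L1: frame=0x56 idx=19 entry=0x57007 [P=1 RW=1 US=1 PS=0]
  L2: frame=0x57 idx=22 entry=0x58007 [P=1 RW=1 US=1 PS=0]
  L3: frame=0x58 idx=16 entry=0x5A007 [P=1 RW=1 US=1 PS=0]
  → PA=0x5A091  (4 entries read)
#6 VA=0x60080000436 (r,kernel):
  TLB hit vpn=0x60080000 → PA=0x54436
#7 VA=0x40181213D7F (w,kernel):
  L0: frame=0x35 idx=8 entry=0x5D007 [P=1 RW=1 US=1 PS=0]
  L1: frame=0x5D idx=6 entry=0x5E007 [P=1 RW=1 US=1 PS=0]
  L2: frame=0x5E idx=9 entry=0x62007 [P=1 RW=1 US=1 PS=0]
  L3: frame=0x62 idx=19 entry=0x63007 [P=1 RW=1 US=1 PS=0]
  → PA=0x63D7F  (4 entries read)

Access #5 PA: 0x5A091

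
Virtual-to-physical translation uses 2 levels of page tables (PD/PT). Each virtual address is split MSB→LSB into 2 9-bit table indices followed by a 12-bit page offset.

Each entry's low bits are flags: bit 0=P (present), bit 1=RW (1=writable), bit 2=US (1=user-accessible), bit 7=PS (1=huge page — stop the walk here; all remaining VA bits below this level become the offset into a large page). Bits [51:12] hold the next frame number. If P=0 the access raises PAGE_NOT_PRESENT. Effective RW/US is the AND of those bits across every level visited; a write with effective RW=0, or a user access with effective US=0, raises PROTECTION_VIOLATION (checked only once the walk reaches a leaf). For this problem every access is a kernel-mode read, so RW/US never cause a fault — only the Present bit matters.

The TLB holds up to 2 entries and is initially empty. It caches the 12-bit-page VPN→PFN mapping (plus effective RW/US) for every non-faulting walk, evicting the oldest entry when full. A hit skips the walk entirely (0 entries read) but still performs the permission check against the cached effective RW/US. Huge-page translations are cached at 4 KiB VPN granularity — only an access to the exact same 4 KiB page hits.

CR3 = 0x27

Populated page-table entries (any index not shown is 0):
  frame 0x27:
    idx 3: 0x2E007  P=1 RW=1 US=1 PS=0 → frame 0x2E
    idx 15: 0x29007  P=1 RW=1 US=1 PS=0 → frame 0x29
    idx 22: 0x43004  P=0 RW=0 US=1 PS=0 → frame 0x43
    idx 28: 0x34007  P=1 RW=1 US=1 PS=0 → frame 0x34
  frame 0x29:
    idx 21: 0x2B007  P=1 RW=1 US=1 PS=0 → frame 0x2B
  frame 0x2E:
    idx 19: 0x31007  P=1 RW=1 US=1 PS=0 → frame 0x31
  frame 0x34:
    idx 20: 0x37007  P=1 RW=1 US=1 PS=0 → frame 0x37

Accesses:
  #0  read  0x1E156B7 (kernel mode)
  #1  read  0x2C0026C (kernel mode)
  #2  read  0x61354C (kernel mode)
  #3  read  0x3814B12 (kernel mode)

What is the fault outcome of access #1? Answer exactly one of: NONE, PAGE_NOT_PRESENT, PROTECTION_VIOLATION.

Walk each access:
#0 VA=0x1E156B7 (r,kernel):
  [0] read 0x27 idx=15: raw=0x29007 flags P=1 W=1 U=1 S=0
  [1] read 0x29 idx=21: raw=0x2B007 flags P=1 W=1 U=1 S=0
  ⇒ phys 0x2B6B7  [2 reads]
#1 VA=0x2C0026C (r,kernel):
  [0] read 0x27 idx=22: raw=0x43004 flags P=0 W=0 U=1 S=0
  ⇒ fault: PAGE_NOT_PRESENT  — 1 lookups
#2 VA=0x61354C (r,kernel):
  [0] read 0x27 idx=3: raw=0x2E007 flags P=1 W=1 U=1 S=0
  [1] read 0x2E idx=19: raw=0x31007 flags P=1 W=1 U=1 S=0
  ⇒ phys 0x3154C  [2 reads]
#3 VA=0x3814B12 (r,kernel):
  [0] read 0x27 idx=28: raw=0x34007 flags P=1 W=1 U=1 S=0
  [1] read 0x34 idx=20: raw=0x37007 flags P=1 W=1 U=1 S=0
  ⇒ phys 0x37B12  [2 reads]

Access #1 fault: PAGE_NOT_PRESENT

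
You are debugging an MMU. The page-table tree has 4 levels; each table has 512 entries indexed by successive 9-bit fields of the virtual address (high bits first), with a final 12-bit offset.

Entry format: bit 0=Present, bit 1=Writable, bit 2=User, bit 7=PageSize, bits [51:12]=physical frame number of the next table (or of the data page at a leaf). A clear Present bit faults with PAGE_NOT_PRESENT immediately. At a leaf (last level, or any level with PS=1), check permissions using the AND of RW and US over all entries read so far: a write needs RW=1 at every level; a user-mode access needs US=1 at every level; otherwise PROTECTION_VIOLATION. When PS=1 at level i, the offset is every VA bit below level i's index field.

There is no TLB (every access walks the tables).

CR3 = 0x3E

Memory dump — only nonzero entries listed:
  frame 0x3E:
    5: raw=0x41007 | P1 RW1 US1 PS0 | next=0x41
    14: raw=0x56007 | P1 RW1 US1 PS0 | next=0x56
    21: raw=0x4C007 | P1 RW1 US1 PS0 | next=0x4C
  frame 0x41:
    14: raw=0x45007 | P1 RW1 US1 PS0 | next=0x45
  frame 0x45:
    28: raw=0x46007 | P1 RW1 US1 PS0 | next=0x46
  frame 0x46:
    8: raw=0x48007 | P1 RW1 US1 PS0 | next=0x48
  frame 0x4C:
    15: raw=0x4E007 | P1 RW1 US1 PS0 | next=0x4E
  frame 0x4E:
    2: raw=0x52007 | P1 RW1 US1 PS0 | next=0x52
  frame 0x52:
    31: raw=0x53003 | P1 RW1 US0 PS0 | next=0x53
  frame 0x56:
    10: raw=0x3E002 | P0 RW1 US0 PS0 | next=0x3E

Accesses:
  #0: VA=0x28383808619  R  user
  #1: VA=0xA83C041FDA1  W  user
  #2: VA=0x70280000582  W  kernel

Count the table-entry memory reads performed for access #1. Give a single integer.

Per-access translation:
#0 VA=0x28383808619 (r,user):
  L0 @0x3E[5] → 0x41007  P=1,RW=1,US=1,PS=0
  L1 @0x41[14] → 0x45007  P=1,RW=1,US=1,PS=0
  L2 @0x45[28] → 0x46007  P=1,RW=1,US=1,PS=0
  L3 @0x46[8] → 0x48007  P=1,RW=1,US=1,PS=0
  ✓ 0x48619  — 4 lookups
#1 VA=0xA83C041FDA1 (w,user):
  L0 @0x3E[21] → 0x4C007  P=1,RW=1,US=1,PS=0
  L1 @0x4C[15] → 0x4E007  P=1,RW=1,US=1,PS=0
  L2 @0x4E[2] → 0x52007  P=1,RW=1,US=1,PS=0
  L3 @0x52[31] → 0x53003  P=1,RW=1,US=0,PS=0
  ✗ PROTECTION_VIOLATION  [4 reads]
#2 VA=0x70280000582 (w,kernel):
  L0 @0x3E[14] → 0x56007  P=1,RW=1,US=1,PS=0
  L1 @0x56[10] → 0x3E002  P=0,RW=1,US=0,PS=0
  ✗ PAGE_NOT_PRESENT  [2 reads]

Entries read for #1: 4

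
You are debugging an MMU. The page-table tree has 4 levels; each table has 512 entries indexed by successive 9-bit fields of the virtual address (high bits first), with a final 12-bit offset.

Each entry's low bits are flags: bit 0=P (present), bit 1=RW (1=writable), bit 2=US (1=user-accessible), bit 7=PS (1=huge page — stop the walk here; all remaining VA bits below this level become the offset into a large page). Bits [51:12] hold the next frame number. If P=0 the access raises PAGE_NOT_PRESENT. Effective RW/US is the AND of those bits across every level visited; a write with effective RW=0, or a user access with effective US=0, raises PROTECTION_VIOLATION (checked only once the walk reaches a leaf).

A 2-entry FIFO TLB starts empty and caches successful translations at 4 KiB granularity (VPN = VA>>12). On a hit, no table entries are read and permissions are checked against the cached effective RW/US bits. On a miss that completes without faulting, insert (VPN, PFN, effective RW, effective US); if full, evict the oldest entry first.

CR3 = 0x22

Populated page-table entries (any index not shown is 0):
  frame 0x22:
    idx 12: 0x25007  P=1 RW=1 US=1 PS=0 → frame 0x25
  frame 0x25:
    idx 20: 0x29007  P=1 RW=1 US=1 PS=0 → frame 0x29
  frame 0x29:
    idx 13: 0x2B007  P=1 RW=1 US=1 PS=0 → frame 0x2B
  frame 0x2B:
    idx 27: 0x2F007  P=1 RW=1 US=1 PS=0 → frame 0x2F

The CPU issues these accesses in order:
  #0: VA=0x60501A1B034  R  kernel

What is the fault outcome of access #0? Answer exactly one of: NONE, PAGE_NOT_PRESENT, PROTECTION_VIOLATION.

Trace:
#0 VA=0x60501A1B034 (r,kernel):
  L0: frame=0x22 idx=12 entry=0x25007 [P=1 RW=1 US=1 PS=0]
  L1: frame=0x25 idx=20 entry=0x29007 [P=1 RW=1 US=1 PS=0]
  L2: frame=0x29 idx=13 entry=0x2B007 [P=1 RW=1 US=1 PS=0]
  L3: frame=0x2B idx=27 entry=0x2F007 [P=1 RW=1 US=1 PS=0]
  ✓ 0x2F034  — 4 lookups

Access #0 fault: NONE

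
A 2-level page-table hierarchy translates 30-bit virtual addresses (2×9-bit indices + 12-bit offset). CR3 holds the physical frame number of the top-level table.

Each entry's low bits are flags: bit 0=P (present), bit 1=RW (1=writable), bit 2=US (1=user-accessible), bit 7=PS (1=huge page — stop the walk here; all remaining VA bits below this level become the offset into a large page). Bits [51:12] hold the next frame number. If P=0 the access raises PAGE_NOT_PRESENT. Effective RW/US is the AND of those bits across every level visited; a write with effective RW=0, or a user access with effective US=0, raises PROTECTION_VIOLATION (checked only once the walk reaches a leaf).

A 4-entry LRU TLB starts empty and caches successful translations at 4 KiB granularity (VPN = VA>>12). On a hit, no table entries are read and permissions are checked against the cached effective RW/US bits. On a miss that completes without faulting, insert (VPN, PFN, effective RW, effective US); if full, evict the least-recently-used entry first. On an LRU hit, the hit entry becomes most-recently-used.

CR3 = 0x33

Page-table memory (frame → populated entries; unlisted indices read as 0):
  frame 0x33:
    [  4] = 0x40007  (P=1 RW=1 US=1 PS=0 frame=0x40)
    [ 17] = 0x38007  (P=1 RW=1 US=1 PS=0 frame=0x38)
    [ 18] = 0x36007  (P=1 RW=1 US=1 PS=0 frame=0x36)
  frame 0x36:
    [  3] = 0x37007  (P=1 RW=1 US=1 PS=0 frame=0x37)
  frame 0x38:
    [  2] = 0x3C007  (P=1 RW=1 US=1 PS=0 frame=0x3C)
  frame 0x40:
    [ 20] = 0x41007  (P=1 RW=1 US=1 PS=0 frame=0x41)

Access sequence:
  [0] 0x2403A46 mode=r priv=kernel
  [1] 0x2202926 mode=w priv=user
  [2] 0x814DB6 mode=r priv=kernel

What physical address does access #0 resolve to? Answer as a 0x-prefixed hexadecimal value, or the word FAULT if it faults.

Walk each access:
#0 VA=0x2403A46 (r,kernel):
  [0] read 0x33 idx=18: raw=0x36007 flags P=1 W=1 U=1 S=0
  [1] read 0x36 idx=3: raw=0x37007 flags P=1 W=1 U=1 S=0
  ⇒ phys 0x37A46  [2 reads]
#1 VA=0x2202926 (w,user):
  [0] read 0x33 idx=17: raw=0x38007 flags P=1 W=1 U=1 S=0
  [1] read 0x38 idx=2: raw=0x3C007 flags P=1 W=1 U=1 S=0
  ⇒ phys 0x3C926  [2 reads]
#2 VA=0x814DB6 (r,kernel):
  [0] read 0x33 idx=4: raw=0x40007 flags P=1 W=1 U=1 S=0
  [1] read 0x40 idx=20: raw=0x41007 flags P=1 W=1 U=1 S=0
  ⇒ phys 0x41DB6  [2 reads]

Access #0 PA: 0x37A46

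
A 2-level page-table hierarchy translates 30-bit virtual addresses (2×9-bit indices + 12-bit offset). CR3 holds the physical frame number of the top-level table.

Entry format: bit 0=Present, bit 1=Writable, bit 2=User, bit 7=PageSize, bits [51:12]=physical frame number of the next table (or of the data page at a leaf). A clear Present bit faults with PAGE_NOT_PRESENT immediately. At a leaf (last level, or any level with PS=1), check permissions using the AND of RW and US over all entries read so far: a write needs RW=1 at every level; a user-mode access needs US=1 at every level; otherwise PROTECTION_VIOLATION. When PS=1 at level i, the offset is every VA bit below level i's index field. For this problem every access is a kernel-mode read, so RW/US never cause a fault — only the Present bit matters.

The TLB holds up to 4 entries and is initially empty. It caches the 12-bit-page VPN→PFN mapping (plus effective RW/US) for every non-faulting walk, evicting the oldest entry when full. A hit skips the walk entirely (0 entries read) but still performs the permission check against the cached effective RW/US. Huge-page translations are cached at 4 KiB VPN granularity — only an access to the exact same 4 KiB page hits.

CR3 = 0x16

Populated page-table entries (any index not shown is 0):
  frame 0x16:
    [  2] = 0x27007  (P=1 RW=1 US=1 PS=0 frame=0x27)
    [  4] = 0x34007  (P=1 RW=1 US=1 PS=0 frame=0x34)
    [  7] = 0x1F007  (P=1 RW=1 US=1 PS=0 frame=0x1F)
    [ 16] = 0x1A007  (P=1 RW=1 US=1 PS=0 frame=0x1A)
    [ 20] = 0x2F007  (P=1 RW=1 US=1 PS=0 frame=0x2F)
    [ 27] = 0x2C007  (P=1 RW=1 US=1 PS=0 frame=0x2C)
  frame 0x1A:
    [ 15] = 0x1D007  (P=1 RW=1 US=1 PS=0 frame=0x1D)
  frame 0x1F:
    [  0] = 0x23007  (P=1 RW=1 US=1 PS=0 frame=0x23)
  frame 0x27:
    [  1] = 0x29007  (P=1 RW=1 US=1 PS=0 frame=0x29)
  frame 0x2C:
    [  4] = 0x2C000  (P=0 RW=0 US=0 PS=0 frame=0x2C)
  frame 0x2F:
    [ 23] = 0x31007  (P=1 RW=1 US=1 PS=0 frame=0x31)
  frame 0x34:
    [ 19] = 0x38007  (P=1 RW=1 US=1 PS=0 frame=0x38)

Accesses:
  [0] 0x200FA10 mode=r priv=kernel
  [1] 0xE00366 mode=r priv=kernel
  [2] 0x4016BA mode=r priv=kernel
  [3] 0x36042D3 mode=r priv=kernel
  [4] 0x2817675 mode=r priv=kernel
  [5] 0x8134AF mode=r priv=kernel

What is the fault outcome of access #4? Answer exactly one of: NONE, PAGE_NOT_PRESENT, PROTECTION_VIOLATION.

Walk each access:
#0 VA=0x200FA10 (r,kernel):
  lvl0: tbl 0x16, slot 16 ⇒ 0x1A007 (P1/RW1/US1/PS0)
  lvl1: tbl 0x1A, slot 15 ⇒ 0x1D007 (P1/RW1/US1/PS0)
  ⇒ phys 0x1DA10  [2 reads]
#1 VA=0xE00366 (r,kernel):
  lvl0: tbl 0x16, slot 7 ⇒ 0x1F007 (P1/RW1/US1/PS0)
  lvl1: tbl 0x1F, slot 0 ⇒ 0x23007 (P1/RW1/US1/PS0)
  ⇒ phys 0x23366  [2 reads]
#2 VA=0x4016BA (r,kernel):
  lvl0: tbl 0x16, slot 2 ⇒ 0x27007 (P1/RW1/US1/PS0)
  lvl1: tbl 0x27, slot 1 ⇒ 0x29007 (P1/RW1/US1/PS0)
  ⇒ phys 0x296BA  [2 reads]
#3 VA=0x36042D3 (r,kernel):
  lvl0: tbl 0x16, slot 27 ⇒ 0x2C007 (P1/RW1/US1/PS0)
  lvl1: tbl 0x2C, slot 4 ⇒ 0x2C000 (P0/RW0/US0/PS0)
  → PAGE_NOT_PRESENT  (2 entries read)
#4 VA=0x2817675 (r,kernel):
  lvl0: tbl 0x16, slot 20 ⇒ 0x2F007 (P1/RW1/US1/PS0)
  lvl1: tbl 0x2F, slot 23 ⇒ 0x31007 (P1/RW1/US1/PS0)
  ⇒ phys 0x31675  [2 reads]
#5 VA=0x8134AF (r,kernel):
  lvl0: tbl 0x16, slot 4 ⇒ 0x34007 (P1/RW1/US1/PS0)
  lvl1: tbl 0x34, slot 19 ⇒ 0x38007 (P1/RW1/US1/PS0)
  ⇒ phys 0x384AF  [2 reads]

Access #4 fault: NONE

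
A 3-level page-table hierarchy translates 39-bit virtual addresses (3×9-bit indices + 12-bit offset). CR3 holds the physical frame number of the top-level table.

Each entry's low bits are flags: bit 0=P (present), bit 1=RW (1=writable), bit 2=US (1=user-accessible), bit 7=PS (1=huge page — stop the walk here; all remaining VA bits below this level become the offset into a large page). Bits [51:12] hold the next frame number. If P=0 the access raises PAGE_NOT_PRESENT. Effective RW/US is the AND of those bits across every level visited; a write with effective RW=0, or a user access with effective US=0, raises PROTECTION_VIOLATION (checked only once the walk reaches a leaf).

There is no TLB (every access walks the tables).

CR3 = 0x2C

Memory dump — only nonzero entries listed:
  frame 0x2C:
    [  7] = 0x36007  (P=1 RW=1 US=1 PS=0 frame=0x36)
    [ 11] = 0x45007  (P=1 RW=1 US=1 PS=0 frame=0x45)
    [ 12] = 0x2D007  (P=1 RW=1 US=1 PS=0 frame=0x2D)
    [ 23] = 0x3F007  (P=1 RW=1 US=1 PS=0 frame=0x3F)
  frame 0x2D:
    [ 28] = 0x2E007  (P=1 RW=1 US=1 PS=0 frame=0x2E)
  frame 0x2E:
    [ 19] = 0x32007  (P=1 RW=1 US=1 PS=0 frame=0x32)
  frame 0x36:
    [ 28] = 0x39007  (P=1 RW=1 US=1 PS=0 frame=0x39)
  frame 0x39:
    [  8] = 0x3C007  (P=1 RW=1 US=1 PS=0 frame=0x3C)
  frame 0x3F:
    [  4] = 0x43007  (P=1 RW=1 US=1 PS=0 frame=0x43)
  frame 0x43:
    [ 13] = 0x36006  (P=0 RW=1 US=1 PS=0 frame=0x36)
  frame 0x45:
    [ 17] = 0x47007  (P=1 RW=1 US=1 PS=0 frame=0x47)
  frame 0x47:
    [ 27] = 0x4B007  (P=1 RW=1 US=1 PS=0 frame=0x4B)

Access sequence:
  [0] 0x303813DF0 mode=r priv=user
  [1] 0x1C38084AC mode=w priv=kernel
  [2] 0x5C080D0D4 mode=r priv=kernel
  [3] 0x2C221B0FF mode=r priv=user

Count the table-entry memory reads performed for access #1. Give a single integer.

Walk each access:
#0 VA=0x303813DF0 (r,user):
  L0 @0x2C[12] → 0x2D007  P=1,RW=1,US=1,PS=0
  L1 @0x2D[28] → 0x2E007  P=1,RW=1,US=1,PS=0
  L2 @0x2E[19] → 0x32007  P=1,RW=1,US=1,PS=0
  ✓ 0x32DF0  — 3 lookups
#1 VA=0x1C38084AC (w,kernel):
  L0 @0x2C[7] → 0x36007  P=1,RW=1,US=1,PS=0
  L1 @0x36[28] → 0x39007  P=1,RW=1,US=1,PS=0
  L2 @0x39[8] → 0x3C007  P=1,RW=1,US=1,PS=0
  ✓ 0x3C4AC  — 3 lookups
#2 VA=0x5C080D0D4 (r,kernel):
  L0 @0x2C[23] → 0x3F007  P=1,RW=1,US=1,PS=0
  L1 @0x3F[4] → 0x43007  P=1,RW=1,US=1,PS=0
  L2 @0x43[13] → 0x36006  P=0,RW=1,US=1,PS=0
  ⇒ fault: PAGE_NOT_PRESENT  — 3 lookups
#3 VA=0x2C221B0FF (r,user):
  L0 @0x2C[11] → 0x45007  P=1,RW=1,US=1,PS=0
  L1 @0x45[17] → 0x47007  P=1,RW=1,US=1,PS=0
  L2 @0x47[27] → 0x4B007  P=1,RW=1,US=1,PS=0
  ✓ 0x4B0FF  — 3 lookups

Entries read for #1: 3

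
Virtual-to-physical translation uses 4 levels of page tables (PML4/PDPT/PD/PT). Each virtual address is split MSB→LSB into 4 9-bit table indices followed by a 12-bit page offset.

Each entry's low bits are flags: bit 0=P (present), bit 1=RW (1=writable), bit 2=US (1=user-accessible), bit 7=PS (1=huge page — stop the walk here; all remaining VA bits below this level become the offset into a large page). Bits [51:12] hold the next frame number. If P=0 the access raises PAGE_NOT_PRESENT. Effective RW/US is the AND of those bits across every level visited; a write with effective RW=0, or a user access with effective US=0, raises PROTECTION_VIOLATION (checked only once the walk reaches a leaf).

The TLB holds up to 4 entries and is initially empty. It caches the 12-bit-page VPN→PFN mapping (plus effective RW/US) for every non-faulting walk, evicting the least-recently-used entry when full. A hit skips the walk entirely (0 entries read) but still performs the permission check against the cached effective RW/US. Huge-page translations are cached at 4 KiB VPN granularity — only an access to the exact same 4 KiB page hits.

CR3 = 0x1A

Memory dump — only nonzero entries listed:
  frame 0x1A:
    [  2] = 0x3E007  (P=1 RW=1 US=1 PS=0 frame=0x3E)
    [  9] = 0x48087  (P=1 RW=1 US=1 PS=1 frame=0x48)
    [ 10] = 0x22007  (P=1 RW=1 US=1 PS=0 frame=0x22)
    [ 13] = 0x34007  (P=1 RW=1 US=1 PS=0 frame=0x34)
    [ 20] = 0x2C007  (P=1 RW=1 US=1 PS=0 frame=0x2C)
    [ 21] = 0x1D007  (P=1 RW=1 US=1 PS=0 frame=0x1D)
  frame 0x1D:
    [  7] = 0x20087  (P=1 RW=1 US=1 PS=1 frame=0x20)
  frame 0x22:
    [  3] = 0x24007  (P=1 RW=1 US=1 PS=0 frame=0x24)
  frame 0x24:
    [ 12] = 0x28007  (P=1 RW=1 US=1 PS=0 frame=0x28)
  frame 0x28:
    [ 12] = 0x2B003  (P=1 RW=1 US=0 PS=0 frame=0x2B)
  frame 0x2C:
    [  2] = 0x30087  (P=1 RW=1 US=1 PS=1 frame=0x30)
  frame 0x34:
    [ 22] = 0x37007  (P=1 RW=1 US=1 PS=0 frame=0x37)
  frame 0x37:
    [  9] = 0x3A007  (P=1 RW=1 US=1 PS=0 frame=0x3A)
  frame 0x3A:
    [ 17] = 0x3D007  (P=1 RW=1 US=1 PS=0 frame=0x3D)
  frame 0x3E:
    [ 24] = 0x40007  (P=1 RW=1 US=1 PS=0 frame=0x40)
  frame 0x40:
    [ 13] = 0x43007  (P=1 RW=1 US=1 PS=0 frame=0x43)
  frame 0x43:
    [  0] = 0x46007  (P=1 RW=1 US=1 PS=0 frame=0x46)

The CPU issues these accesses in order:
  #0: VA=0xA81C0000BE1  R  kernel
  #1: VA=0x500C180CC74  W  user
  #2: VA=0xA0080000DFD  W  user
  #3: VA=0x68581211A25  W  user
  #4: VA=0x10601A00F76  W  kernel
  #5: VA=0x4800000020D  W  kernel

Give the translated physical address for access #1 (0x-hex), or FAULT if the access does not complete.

Walk each access:
#0 VA=0xA81C0000BE1 (r,kernel):
  L0 @0x1A[21] → 0x1D007  P=1,RW=1,US=1,PS=0
  L1 @0x1D[7] → 0x20087  P=1,RW=1,US=1,PS=1
  ✓ 0x20BE1 (huge @L1)  — 2 lookups
#1 VA=0x500C180CC74 (w,user):
  L0 @0x1A[10] → 0x22007  P=1,RW=1,US=1,PS=0
  L1 @0x22[3] → 0x24007  P=1,RW=1,US=1,PS=0
  L2 @0x24[12] → 0x28007  P=1,RW=1,US=1,PS=0
  L3 @0x28[12] → 0x2B003  P=1,RW=1,US=0,PS=0
  → PROTECTION_VIOLATION  (4 entries read)
#2 VA=0xA0080000DFD (w,user):
  L0 @0x1A[20] → 0x2C007  P=1,RW=1,US=1,PS=0
  L1 @0x2C[2] → 0x30087  P=1,RW=1,US=1,PS=1
  ✓ 0x30DFD (huge @L1)  — 2 lookups
#3 VA=0x68581211A25 (w,user):
  L0 @0x1A[13] → 0x34007  P=1,RW=1,US=1,PS=0
  L1 @0x34[22] → 0x37007  P=1,RW=1,US=1,PS=0
  L2 @0x37[9] → 0x3A007  P=1,RW=1,US=1,PS=0
  L3 @0x3A[17] → 0x3D007  P=1,RW=1,US=1,PS=0
  ✓ 0x3DA25  — 4 lookups
#4 VA=0x10601A00F76 (w,kernel):
  L0 @0x1A[2] → 0x3E007  P=1,RW=1,US=1,PS=0
  L1 @0x3E[24] → 0x40007  P=1,RW=1,US=1,PS=0
  L2 @0x40[13] → 0x43007  P=1,RW=1,US=1,PS=0
  L3 @0x43[0] → 0x46007  P=1,RW=1,US=1,PS=0
  ✓ 0x46F76  — 4 lookups
#5 VA=0x4800000020D (w,kernel):
  L0 @0x1A[9] → 0x48087  P=1,RW=1,US=1,PS=1
  ✓ 0x4820D (huge @L0)  — 1 lookups

Access #1 PA: FAULT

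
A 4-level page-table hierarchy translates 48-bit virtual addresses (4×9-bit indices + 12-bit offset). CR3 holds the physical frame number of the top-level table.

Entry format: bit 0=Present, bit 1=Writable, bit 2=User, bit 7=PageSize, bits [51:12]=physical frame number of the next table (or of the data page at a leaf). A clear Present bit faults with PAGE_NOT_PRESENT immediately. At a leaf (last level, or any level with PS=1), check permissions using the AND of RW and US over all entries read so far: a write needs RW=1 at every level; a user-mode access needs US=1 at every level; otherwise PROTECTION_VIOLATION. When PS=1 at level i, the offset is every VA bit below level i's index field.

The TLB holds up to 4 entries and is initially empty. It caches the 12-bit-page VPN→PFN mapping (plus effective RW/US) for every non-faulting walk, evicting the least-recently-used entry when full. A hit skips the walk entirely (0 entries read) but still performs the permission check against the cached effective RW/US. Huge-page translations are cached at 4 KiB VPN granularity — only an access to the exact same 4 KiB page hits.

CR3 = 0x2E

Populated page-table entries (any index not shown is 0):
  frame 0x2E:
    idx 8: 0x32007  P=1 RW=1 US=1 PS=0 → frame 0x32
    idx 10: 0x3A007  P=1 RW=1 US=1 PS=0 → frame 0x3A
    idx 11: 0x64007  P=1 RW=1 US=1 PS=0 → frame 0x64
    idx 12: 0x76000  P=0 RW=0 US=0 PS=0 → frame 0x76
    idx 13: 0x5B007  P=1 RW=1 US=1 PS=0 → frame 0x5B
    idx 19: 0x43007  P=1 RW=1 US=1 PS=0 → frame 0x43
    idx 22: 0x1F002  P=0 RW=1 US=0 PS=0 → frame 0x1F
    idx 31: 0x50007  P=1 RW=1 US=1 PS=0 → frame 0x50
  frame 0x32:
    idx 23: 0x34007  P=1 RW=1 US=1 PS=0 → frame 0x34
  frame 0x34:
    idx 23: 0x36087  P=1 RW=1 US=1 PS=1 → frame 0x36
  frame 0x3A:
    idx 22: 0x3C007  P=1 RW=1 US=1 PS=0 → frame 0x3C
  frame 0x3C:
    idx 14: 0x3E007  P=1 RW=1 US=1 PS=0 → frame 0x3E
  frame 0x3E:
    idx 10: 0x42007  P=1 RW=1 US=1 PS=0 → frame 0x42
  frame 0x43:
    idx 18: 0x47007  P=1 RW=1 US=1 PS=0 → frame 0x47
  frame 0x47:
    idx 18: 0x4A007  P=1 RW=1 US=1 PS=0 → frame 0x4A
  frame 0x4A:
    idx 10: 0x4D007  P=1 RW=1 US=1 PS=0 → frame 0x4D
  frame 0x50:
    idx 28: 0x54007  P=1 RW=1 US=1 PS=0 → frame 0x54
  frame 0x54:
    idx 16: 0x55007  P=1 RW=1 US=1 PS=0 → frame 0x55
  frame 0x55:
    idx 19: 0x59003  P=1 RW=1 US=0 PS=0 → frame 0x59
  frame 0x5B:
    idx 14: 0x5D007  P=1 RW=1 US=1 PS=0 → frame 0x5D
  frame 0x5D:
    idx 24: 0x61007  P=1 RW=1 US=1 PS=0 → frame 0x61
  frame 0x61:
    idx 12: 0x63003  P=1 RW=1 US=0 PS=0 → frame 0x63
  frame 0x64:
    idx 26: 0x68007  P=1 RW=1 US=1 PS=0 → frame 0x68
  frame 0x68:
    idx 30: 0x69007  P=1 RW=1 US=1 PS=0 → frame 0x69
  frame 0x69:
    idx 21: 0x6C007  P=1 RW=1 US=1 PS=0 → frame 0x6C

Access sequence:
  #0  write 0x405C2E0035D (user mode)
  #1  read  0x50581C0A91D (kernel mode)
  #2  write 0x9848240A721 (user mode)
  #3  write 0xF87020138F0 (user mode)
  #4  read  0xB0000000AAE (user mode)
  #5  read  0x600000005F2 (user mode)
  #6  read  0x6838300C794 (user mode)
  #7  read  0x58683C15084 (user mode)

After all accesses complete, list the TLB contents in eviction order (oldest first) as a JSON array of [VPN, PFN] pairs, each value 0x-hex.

Walk each access:
#0 VA=0x405C2E0035D (w,user):
  [0] read 0x2E idx=8: raw=0x32007 flags P=1 W=1 U=1 S=0
  [1] read 0x32 idx=23: raw=0x34007 flags P=1 W=1 U=1 S=0
  [2] read 0x34 idx=23: raw=0x36087 flags P=1 W=1 U=1 S=1
  ✓ 0x3635D (huge @L2)  — 3 lookups
#1 VA=0x50581C0A91D (r,kernel):
  [0] read 0x2E idx=10: raw=0x3A007 flags P=1 W=1 U=1 S=0
  [1] read 0x3A idx=22: raw=0x3C007 flags P=1 W=1 U=1 S=0
  [2] read 0x3C idx=14: raw=0x3E007 flags P=1 W=1 U=1 S=0
  [3] read 0x3E idx=10: raw=0x42007 flags P=1 W=1 U=1 S=0
  ✓ 0x4291D  — 4 lookups
#2 VA=0x9848240A721 (w,user):
  [0] read 0x2E idx=19: raw=0x43007 flags P=1 W=1 U=1 S=0
  [1] read 0x43 idx=18: raw=0x47007 flags P=1 W=1 U=1 S=0
  [2] read 0x47 idx=18: raw=0x4A007 flags P=1 W=1 U=1 S=0
  [3] read 0x4A idx=10: raw=0x4D007 flags P=1 W=1 U=1 S=0
  ✓ 0x4D721  — 4 lookups
#3 VA=0xF87020138F0 (w,user):
  [0] read 0x2E idx=31: raw=0x50007 flags P=1 W=1 U=1 S=0
  [1] read 0x50 idx=28: raw=0x54007 flags P=1 W=1 U=1 S=0
  [2] read 0x54 idx=16: raw=0x55007 flags P=1 W=1 U=1 S=0
  [3] read 0x55 idx=19: raw=0x59003 flags P=1 W=1 U=0 S=0
  → PROTECTION_VIOLATION  (4 entries read)
#4 VA=0xB0000000AAE (r,user):
  [0] read 0x2E idx=22: raw=0x1F002 flags P=0 W=1 U=0 S=0
  → PAGE_NOT_PRESENT  (1 entries read)
#5 VA=0x600000005F2 (r,user):
  [0] read 0x2E idx=12: raw=0x76000 flags P=0 W=0 U=0 S=0
  → PAGE_NOT_PRESENT  (1 entries read)
#6 VA=0x6838300C794 (r,user):
  [0] read 0x2E idx=13: raw=0x5B007 flags P=1 W=1 U=1 S=0
  [1] read 0x5B idx=14: raw=0x5D007 flags P=1 W=1 U=1 S=0
  [2] read 0x5D idx=24: raw=0x61007 flags P=1 W=1 U=1 S=0
  [3] read 0x61 idx=12: raw=0x63003 flags P=1 W=1 U=0 S=0
  → PROTECTION_VIOLATION  (4 entries read)
#7 VA=0x58683C15084 (r,user):
  [0] read 0x2E idx=11: raw=0x64007 flags P=1 W=1 U=1 S=0
  [1] read 0x64 idx=26: raw=0x68007 flags P=1 W=1 U=1 S=0
  [2] read 0x68 idx=30: raw=0x69007 flags P=1 W=1 U=1 S=0
  [3] read 0x69 idx=21: raw=0x6C007 flags P=1 W=1 U=1 S=0
  ✓ 0x6C084  — 4 lookups

TLB: [["0x405C2E00", "0x36"], ["0x50581C0A", "0x42"], ["0x9848240A", "0x4D"], ["0x58683C15", "0x6C"]]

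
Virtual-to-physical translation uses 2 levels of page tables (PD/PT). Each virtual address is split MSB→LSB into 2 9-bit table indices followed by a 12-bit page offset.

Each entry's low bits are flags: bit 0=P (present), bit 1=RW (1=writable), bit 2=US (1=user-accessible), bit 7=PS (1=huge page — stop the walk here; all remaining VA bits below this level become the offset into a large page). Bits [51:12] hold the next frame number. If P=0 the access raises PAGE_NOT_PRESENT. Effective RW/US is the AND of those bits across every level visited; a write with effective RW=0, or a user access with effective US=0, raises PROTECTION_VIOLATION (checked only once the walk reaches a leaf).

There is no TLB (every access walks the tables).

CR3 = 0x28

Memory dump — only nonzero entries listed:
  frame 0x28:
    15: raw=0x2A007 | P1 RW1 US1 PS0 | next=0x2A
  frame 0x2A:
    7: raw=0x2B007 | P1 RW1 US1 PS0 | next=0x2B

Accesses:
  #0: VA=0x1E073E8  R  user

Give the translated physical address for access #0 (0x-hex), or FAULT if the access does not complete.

Walk each access:
#0 VA=0x1E073E8 (r,user):
  L0 @0x28[15] → 0x2A007  P=1,RW=1,US=1,PS=0
  L1 @0x2A[7] → 0x2B007  P=1,RW=1,US=1,PS=0
  ⇒ phys 0x2B3E8  [2 reads]

Access #0 PA: 0x2B3E8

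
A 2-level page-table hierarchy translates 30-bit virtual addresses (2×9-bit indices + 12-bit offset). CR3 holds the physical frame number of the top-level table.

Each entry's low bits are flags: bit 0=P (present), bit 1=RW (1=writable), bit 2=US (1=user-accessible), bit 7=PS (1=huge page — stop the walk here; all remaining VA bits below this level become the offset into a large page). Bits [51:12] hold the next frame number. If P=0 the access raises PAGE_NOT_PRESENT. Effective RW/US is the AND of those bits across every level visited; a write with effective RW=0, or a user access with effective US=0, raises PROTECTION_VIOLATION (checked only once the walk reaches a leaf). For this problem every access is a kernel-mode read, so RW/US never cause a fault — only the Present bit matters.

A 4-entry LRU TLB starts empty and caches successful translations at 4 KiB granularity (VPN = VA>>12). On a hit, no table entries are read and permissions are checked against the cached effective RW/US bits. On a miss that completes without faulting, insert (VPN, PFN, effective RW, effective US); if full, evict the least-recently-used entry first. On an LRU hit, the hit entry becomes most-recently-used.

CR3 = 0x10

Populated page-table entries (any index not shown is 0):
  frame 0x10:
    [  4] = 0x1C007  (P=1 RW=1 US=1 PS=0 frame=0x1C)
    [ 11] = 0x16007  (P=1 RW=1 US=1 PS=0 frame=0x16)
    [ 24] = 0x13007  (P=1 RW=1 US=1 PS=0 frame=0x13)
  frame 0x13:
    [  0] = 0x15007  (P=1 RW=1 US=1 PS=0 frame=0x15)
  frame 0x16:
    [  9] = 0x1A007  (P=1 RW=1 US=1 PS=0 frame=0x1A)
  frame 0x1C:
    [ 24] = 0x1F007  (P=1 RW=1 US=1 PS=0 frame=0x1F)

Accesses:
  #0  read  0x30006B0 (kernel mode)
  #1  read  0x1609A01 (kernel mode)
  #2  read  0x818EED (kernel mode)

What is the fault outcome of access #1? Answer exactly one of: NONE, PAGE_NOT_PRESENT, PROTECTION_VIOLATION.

Per-access translation:
#0 VA=0x30006B0 (r,kernel):
  lvl0: tbl 0x10, slot 24 ⇒ 0x13007 (P1/RW1/US1/PS0)
  lvl1: tbl 0x13, slot 0 ⇒ 0x15007 (P1/RW1/US1/PS0)
  ⇒ phys 0x156B0  [2 reads]
#1 VA=0x1609A01 (r,kernel):
  lvl0: tbl 0x10, slot 11 ⇒ 0x16007 (P1/RW1/US1/PS0)
  lvl1: tbl 0x16, slot 9 ⇒ 0x1A007 (P1/RW1/US1/PS0)
  ⇒ phys 0x1AA01  [2 reads]
#2 VA=0x818EED (r,kernel):
  lvl0: tbl 0x10, slot 4 ⇒ 0x1C007 (P1/RW1/US1/PS0)
  lvl1: tbl 0x1C, slot 24 ⇒ 0x1F007 (P1/RW1/US1/PS0)
  ⇒ phys 0x1FEED  [2 reads]

Access #1 fault: NONE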